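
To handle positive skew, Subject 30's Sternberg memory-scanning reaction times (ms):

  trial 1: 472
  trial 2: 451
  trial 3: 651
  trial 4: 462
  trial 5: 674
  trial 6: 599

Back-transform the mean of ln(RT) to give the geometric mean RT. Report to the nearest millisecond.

544 ms

ln(RT): 6.1570, 6.1115, 6.4785, 6.1356, 6.5132, 6.3953
Mean ln(RT) = 37.7910/6 = 6.29850
Geometric mean = exp(6.29850) = 543.76 ms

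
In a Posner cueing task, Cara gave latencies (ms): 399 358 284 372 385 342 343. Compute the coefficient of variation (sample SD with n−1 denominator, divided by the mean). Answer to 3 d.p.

0.106

n = 7, Σ = 2483, M = 354.7143
Σ(x−M)² = 8487.429; s = √(8487.429/6) = 37.6108
CV = 37.6108 / 354.7143 = 0.10603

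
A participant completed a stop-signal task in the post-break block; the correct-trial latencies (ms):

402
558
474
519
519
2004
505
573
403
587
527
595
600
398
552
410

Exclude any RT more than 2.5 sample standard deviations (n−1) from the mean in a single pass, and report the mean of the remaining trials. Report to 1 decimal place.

508.1 ms

n = 16, ΣRT = 9626, M = 601.625
Σ(x−M)² = 2174433.75; s = √(2174433.75/15) = 380.739
Cutoffs: 601.625 ± 2.5·380.739 → [-350.2, 1553.5]
Outside: 2004 → excluded.
Retained (n=15): Σ = 7622, mean = 7622/15 = 508.133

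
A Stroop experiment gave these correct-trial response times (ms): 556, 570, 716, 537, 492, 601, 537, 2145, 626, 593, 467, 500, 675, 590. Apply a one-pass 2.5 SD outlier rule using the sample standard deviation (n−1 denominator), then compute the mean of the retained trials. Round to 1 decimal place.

n = 14, ΣRT = 9605, M = 686.071
Σ(x−M)² = 2353342.93; s = √(2353342.93/13) = 425.472
Cutoffs: 686.071 ± 2.5·425.472 → [-377.6, 1749.8]
Outside: 2145 → excluded.
Retained (n=13): Σ = 7460, mean = 7460/13 = 573.846

573.8 ms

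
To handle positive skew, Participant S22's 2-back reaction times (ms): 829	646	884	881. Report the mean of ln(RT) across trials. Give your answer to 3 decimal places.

ln(RT): 6.7202, 6.4708, 6.7845, 6.7811
Σ ln(RT) = 26.7565
Mean = 26.7565/4 = 6.68913

6.689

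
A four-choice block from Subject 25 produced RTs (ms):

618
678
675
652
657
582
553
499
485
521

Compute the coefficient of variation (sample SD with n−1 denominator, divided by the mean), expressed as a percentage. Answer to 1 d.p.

12.5%

n = 10, Σ = 5920, M = 592.0000
Σ(x−M)² = 49546.000; s = √(49546.000/9) = 74.1964
CV = 74.1964 / 592.0000 = 0.12533 = 12.533%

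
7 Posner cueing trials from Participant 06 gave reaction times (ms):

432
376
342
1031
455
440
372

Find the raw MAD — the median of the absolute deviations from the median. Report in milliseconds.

Sorted: 342, 372, 376, 432, 440, 455, 1031 → median = 432
|x − 432|: 0, 56, 90, 599, 23, 8, 60
Sorted deviations: 0, 8, 23, 56, 60, 90, 599 → MAD = 56

56 ms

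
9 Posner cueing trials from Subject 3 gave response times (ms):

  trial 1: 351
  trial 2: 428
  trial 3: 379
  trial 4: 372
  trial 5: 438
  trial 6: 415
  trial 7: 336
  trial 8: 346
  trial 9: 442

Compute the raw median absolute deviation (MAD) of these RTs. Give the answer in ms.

36 ms

Sorted: 336, 346, 351, 372, 379, 415, 428, 438, 442 → median = 379
|x − 379|: 28, 49, 0, 7, 59, 36, 43, 33, 63
Sorted deviations: 0, 7, 28, 33, 36, 43, 49, 59, 63 → MAD = 36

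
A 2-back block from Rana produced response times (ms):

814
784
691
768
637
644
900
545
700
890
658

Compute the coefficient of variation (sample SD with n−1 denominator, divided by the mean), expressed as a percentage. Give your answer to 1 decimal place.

15.2%

n = 11, Σ = 8031, M = 730.0909
Σ(x−M)² = 123790.909; s = √(123790.909/10) = 111.2614
CV = 111.2614 / 730.0909 = 0.15239 = 15.239%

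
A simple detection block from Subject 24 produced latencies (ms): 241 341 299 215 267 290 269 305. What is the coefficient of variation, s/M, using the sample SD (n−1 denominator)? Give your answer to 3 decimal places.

0.141

n = 8, Σ = 2227, M = 278.3750
Σ(x−M)² = 10821.875; s = √(10821.875/7) = 39.3190
CV = 39.3190 / 278.3750 = 0.14124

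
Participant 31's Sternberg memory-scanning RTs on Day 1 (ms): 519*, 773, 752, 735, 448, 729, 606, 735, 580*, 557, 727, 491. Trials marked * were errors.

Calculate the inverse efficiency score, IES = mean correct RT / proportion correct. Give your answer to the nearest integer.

786 ms

Correct trials (n=10): 773, 752, 735, 448, 729, 606, 735, 557, 727, 491
Mean correct RT = 6553/10 = 655.3000 ms
Proportion correct = 10/12
IES = 655.3000 / (10/12) = 786.360 ms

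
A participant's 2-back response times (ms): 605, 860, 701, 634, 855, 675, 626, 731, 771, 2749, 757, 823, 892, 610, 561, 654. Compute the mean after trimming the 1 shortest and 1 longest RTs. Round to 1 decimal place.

Sorted: 561, 605, 610, 626, 634, 654, 675, 701, 731, 757, 771, 823, 855, 860, 892, 2749
Drop lowest 1 (561) and highest 1 (2749)
Remaining (n=14): Σ = 10194, mean = 10194/14 = 728.143

728.1 ms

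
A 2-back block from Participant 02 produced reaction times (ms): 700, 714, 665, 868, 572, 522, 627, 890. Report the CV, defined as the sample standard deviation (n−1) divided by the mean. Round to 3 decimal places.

0.188

n = 8, Σ = 5558, M = 694.7500
Σ(x−M)² = 118921.500; s = √(118921.500/7) = 130.3410
CV = 130.3410 / 694.7500 = 0.18761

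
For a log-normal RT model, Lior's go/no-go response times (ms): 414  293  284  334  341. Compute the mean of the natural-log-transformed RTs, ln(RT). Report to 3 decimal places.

ln(RT): 6.0259, 5.6802, 5.6490, 5.8111, 5.8319
Σ ln(RT) = 28.9980
Mean = 28.9980/5 = 5.79961

5.800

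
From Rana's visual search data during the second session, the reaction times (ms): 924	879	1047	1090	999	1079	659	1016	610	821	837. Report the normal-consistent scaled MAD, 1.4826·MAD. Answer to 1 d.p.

Sorted: 610, 659, 821, 837, 879, 924, 999, 1016, 1047, 1079, 1090 → median = 924
|x − 924| sorted: 0, 45, 75, 87, 92, 103, 123, 155, 166, 265, 314 → MAD = 103
Robust SD ≈ 1.4826 × 103 = 152.708

152.7 ms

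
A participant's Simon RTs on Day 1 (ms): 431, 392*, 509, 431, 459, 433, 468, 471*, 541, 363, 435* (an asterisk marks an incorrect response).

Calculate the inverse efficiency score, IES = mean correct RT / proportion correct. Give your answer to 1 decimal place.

Correct trials (n=8): 431, 509, 431, 459, 433, 468, 541, 363
Mean correct RT = 3635/8 = 454.3750 ms
Proportion correct = 8/11
IES = 454.3750 / (8/11) = 624.766 ms

624.8 ms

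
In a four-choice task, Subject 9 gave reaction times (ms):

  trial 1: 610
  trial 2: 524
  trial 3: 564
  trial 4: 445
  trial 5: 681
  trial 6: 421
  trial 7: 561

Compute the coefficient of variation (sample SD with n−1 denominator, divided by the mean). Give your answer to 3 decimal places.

n = 7, Σ = 3806, M = 543.7143
Σ(x−M)² = 49143.429; s = √(49143.429/6) = 90.5018
CV = 90.5018 / 543.7143 = 0.16645

0.166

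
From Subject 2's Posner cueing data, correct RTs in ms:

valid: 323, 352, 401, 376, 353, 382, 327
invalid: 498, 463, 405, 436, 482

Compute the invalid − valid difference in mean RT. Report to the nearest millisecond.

M(valid) = 2514/7 = 359.143
M(invalid) = 2284/5 = 456.800
Difference = 456.800 − 359.143 = 97.657 ms

98 ms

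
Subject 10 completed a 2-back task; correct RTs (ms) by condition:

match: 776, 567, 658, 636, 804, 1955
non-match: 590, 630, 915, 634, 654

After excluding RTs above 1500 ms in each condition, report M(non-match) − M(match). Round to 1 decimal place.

match: exclude 1955
M(match) = 3441/5 = 688.200
M(non-match) = 3423/5 = 684.600
Difference = 684.600 − 688.200 = -3.600 ms

-3.6 ms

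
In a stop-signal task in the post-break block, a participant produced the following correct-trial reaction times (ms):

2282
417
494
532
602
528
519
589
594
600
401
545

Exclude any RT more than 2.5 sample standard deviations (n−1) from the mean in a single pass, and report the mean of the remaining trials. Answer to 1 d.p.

n = 12, ΣRT = 8103, M = 675.250
Σ(x−M)² = 2865054.25; s = √(2865054.25/11) = 510.352
Cutoffs: 675.250 ± 2.5·510.352 → [-600.6, 1951.1]
Outside: 2282 → excluded.
Retained (n=11): Σ = 5821, mean = 5821/11 = 529.182

529.2 ms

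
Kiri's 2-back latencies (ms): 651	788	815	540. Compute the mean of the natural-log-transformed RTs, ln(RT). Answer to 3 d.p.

6.536

ln(RT): 6.4785, 6.6695, 6.7032, 6.2916
Σ ln(RT) = 26.1428
Mean = 26.1428/4 = 6.53569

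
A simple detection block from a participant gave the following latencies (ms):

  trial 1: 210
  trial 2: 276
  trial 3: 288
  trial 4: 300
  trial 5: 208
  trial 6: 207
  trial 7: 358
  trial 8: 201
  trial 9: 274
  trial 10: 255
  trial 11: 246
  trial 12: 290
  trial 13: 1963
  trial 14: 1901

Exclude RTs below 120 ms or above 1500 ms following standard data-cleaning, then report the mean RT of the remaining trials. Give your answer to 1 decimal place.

Excluded: 1901, 1963
Retained (n=12): Σ = 3113
Mean = 3113/12 = 259.4167

259.4 ms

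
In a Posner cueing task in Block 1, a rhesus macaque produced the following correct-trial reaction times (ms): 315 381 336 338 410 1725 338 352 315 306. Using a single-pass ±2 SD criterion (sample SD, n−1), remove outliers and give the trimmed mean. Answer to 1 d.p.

343.4 ms

n = 10, ΣRT = 4816, M = 481.600
Σ(x−M)² = 1726874.40; s = √(1726874.40/9) = 438.035
Cutoffs: 481.600 ± 2·438.035 → [-394.5, 1357.7]
Outside: 1725 → excluded.
Retained (n=9): Σ = 3091, mean = 3091/9 = 343.444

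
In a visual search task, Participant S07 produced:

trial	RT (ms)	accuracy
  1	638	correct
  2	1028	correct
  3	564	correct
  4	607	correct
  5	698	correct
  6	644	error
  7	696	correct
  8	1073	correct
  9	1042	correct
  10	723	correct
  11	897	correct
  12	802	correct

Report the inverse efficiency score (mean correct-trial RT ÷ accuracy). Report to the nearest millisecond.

Correct trials (n=11): 638, 1028, 564, 607, 698, 696, 1073, 1042, 723, 897, 802
Mean correct RT = 8768/11 = 797.0909 ms
Proportion correct = 11/12
IES = 797.0909 / (11/12) = 869.554 ms

870 ms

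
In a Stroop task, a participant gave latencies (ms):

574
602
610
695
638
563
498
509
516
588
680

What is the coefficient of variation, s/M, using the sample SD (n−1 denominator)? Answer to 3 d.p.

n = 11, Σ = 6473, M = 588.4545
Σ(x−M)² = 43436.727; s = √(43436.727/10) = 65.9065
CV = 65.9065 / 588.4545 = 0.11200

0.112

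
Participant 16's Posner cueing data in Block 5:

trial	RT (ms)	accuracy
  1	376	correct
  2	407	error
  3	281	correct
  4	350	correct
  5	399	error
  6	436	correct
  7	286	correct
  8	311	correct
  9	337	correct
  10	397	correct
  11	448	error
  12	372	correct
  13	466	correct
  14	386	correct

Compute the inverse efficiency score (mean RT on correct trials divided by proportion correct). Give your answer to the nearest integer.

Correct trials (n=11): 376, 281, 350, 436, 286, 311, 337, 397, 372, 466, 386
Mean correct RT = 3998/11 = 363.4545 ms
Proportion correct = 11/14
IES = 363.4545 / (11/14) = 462.579 ms

463 ms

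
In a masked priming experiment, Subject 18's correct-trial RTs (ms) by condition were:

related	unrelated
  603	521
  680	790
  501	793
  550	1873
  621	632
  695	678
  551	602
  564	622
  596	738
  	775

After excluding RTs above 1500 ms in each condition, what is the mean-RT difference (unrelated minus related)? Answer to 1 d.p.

unrelated: exclude 1873
M(related) = 5361/9 = 595.667
M(unrelated) = 6151/9 = 683.444
Difference = 683.444 − 595.667 = 87.778 ms

87.8 ms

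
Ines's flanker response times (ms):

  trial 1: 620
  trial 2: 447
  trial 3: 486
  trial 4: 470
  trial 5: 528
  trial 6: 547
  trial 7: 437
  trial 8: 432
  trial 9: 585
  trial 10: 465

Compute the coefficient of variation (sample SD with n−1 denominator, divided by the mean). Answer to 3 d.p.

0.130

n = 10, Σ = 5017, M = 501.7000
Σ(x−M)² = 38312.100; s = √(38312.100/9) = 65.2449
CV = 65.2449 / 501.7000 = 0.13005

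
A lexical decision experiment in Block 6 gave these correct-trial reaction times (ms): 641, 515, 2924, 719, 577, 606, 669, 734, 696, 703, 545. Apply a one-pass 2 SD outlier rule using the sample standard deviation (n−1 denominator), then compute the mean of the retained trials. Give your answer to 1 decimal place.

n = 11, ΣRT = 9329, M = 848.091
Σ(x−M)² = 4793134.91; s = √(4793134.91/10) = 692.325
Cutoffs: 848.091 ± 2·692.325 → [-536.6, 2232.7]
Outside: 2924 → excluded.
Retained (n=10): Σ = 6405, mean = 6405/10 = 640.500

640.5 ms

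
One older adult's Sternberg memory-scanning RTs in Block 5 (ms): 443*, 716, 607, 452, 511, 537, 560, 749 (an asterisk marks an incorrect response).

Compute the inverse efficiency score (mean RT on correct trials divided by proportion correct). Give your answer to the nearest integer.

Correct trials (n=7): 716, 607, 452, 511, 537, 560, 749
Mean correct RT = 4132/7 = 590.2857 ms
Proportion correct = 7/8
IES = 590.2857 / (7/8) = 674.612 ms

675 ms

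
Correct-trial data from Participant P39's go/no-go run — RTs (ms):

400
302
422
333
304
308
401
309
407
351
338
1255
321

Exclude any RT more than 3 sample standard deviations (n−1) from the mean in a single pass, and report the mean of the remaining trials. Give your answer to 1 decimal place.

n = 13, ΣRT = 5451, M = 419.308
Σ(x−M)² = 779252.77; s = √(779252.77/12) = 254.829
Cutoffs: 419.308 ± 3·254.829 → [-345.2, 1183.8]
Outside: 1255 → excluded.
Retained (n=12): Σ = 4196, mean = 4196/12 = 349.667

349.7 ms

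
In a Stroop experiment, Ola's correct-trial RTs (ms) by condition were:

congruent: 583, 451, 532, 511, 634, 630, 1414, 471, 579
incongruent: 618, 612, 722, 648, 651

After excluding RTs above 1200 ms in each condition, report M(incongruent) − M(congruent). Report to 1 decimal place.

101.3 ms

congruent: exclude 1414
M(congruent) = 4391/8 = 548.875
M(incongruent) = 3251/5 = 650.200
Difference = 650.200 − 548.875 = 101.325 ms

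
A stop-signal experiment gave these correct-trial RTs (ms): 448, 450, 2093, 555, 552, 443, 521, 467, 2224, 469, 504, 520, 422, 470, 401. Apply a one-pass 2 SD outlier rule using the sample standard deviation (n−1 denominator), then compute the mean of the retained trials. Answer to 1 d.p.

n = 15, ΣRT = 10539, M = 702.600
Σ(x−M)² = 4927997.60; s = √(4927997.60/14) = 593.296
Cutoffs: 702.600 ± 2·593.296 → [-484.0, 1889.2]
Outside: 2093, 2224 → excluded.
Retained (n=13): Σ = 6222, mean = 6222/13 = 478.615

478.6 ms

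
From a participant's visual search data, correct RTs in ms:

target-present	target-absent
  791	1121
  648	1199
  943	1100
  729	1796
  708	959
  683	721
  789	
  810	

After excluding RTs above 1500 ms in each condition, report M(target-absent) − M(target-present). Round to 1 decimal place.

257.4 ms

target-absent: exclude 1796
M(target-present) = 6101/8 = 762.625
M(target-absent) = 5100/5 = 1020.000
Difference = 1020.000 − 762.625 = 257.375 ms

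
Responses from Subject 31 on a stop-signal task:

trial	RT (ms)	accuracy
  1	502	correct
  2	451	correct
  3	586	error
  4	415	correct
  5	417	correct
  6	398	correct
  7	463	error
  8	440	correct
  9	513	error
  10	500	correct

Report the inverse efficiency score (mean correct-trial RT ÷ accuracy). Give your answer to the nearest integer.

Correct trials (n=7): 502, 451, 415, 417, 398, 440, 500
Mean correct RT = 3123/7 = 446.1429 ms
Proportion correct = 7/10
IES = 446.1429 / (7/10) = 637.347 ms

637 ms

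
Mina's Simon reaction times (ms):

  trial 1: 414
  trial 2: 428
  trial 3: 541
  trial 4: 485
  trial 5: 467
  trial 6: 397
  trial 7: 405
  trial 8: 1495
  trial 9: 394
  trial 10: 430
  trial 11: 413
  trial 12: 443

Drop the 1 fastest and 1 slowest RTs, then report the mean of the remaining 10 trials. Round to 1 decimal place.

442.3 ms

Sorted: 394, 397, 405, 413, 414, 428, 430, 443, 467, 485, 541, 1495
Drop lowest 1 (394) and highest 1 (1495)
Remaining (n=10): Σ = 4423, mean = 4423/10 = 442.300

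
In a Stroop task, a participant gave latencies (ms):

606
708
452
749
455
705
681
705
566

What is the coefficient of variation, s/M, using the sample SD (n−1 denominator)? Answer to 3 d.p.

0.180

n = 9, Σ = 5627, M = 625.2222
Σ(x−M)² = 100871.556; s = √(100871.556/8) = 112.2896
CV = 112.2896 / 625.2222 = 0.17960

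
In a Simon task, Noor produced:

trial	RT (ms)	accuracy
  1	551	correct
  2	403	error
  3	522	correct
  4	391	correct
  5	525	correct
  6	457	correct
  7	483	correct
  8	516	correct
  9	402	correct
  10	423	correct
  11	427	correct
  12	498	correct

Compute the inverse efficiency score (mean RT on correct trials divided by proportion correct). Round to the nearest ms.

Correct trials (n=11): 551, 522, 391, 525, 457, 483, 516, 402, 423, 427, 498
Mean correct RT = 5195/11 = 472.2727 ms
Proportion correct = 11/12
IES = 472.2727 / (11/12) = 515.207 ms

515 ms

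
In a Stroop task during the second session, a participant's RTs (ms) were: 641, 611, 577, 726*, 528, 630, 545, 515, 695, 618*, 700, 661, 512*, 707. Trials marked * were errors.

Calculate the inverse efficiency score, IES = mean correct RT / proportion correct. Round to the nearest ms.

788 ms

Correct trials (n=11): 641, 611, 577, 528, 630, 545, 515, 695, 700, 661, 707
Mean correct RT = 6810/11 = 619.0909 ms
Proportion correct = 11/14
IES = 619.0909 / (11/14) = 787.934 ms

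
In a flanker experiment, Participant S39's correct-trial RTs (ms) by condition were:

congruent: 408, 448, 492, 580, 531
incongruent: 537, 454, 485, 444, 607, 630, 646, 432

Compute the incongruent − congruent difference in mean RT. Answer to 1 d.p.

M(congruent) = 2459/5 = 491.800
M(incongruent) = 4235/8 = 529.375
Difference = 529.375 − 491.800 = 37.575 ms

37.6 ms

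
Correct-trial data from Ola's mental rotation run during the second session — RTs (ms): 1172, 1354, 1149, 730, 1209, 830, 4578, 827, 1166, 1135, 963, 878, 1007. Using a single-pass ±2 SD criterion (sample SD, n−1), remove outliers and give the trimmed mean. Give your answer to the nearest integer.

1035 ms

n = 13, ΣRT = 16998, M = 1307.538
Σ(x−M)² = 11987139.23; s = √(11987139.23/12) = 999.464
Cutoffs: 1307.538 ± 2·999.464 → [-691.4, 3306.5]
Outside: 4578 → excluded.
Retained (n=12): Σ = 12420, mean = 12420/12 = 1035.000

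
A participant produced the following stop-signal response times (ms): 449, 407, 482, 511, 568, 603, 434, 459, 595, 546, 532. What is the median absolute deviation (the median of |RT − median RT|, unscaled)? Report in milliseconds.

57 ms

Sorted: 407, 434, 449, 459, 482, 511, 532, 546, 568, 595, 603 → median = 511
|x − 511|: 62, 104, 29, 0, 57, 92, 77, 52, 84, 35, 21
Sorted deviations: 0, 21, 29, 35, 52, 57, 62, 77, 84, 92, 104 → MAD = 57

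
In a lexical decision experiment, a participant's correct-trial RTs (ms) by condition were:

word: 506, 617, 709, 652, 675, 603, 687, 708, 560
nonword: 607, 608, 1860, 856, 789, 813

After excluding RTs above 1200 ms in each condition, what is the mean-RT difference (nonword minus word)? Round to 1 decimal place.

nonword: exclude 1860
M(word) = 5717/9 = 635.222
M(nonword) = 3673/5 = 734.600
Difference = 734.600 − 635.222 = 99.378 ms

99.4 ms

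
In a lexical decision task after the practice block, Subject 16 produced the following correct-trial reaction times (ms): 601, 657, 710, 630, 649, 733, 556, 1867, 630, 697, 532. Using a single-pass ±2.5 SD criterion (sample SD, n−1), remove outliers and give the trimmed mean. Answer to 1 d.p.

639.5 ms

n = 11, ΣRT = 8262, M = 751.091
Σ(x−M)² = 1407384.91; s = √(1407384.91/10) = 375.151
Cutoffs: 751.091 ± 2.5·375.151 → [-186.8, 1689.0]
Outside: 1867 → excluded.
Retained (n=10): Σ = 6395, mean = 6395/10 = 639.500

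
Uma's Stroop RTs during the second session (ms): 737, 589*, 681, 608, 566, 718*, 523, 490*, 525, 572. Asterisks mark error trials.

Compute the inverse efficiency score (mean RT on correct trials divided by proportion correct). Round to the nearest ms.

Correct trials (n=7): 737, 681, 608, 566, 523, 525, 572
Mean correct RT = 4212/7 = 601.7143 ms
Proportion correct = 7/10
IES = 601.7143 / (7/10) = 859.592 ms

860 ms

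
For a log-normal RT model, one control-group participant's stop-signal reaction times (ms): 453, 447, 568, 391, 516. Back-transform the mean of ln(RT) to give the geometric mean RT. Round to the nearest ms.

471 ms

ln(RT): 6.1159, 6.1026, 6.3421, 5.9687, 6.2461
Mean ln(RT) = 30.7754/5 = 6.15508
Geometric mean = exp(6.15508) = 471.10 ms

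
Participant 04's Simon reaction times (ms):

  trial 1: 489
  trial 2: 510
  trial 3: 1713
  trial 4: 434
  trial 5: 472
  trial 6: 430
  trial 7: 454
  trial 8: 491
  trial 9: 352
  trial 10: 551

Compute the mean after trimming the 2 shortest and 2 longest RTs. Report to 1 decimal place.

Sorted: 352, 430, 434, 454, 472, 489, 491, 510, 551, 1713
Drop lowest 2 (352, 430) and highest 2 (551, 1713)
Remaining (n=6): Σ = 2850, mean = 2850/6 = 475.000

475.0 ms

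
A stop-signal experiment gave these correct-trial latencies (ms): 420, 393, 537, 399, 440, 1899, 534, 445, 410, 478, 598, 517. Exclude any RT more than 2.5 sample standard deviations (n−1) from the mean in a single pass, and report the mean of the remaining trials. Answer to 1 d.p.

470.1 ms

n = 12, ΣRT = 7070, M = 589.167
Σ(x−M)² = 1917469.67; s = √(1917469.67/11) = 417.511
Cutoffs: 589.167 ± 2.5·417.511 → [-454.6, 1632.9]
Outside: 1899 → excluded.
Retained (n=11): Σ = 5171, mean = 5171/11 = 470.091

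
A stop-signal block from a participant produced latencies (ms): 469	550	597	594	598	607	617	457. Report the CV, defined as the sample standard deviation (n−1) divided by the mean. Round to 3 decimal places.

n = 8, Σ = 4489, M = 561.1250
Σ(x−M)² = 28406.875; s = √(28406.875/7) = 63.7034
CV = 63.7034 / 561.1250 = 0.11353

0.114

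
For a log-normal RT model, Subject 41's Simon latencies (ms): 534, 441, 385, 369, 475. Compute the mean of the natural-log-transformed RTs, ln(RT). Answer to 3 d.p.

ln(RT): 6.2804, 6.0890, 5.9532, 5.9108, 6.1633
Σ ln(RT) = 30.3968
Mean = 30.3968/5 = 6.07936

6.079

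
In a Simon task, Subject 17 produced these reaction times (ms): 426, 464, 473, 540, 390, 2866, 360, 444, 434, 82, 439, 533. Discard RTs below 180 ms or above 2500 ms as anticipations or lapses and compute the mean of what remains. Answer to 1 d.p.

450.3 ms

Excluded: 82, 2866
Retained (n=10): Σ = 4503
Mean = 4503/10 = 450.3000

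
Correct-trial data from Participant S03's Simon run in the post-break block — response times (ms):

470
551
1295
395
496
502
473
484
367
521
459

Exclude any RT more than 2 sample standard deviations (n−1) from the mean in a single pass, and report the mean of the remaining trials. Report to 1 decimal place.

471.8 ms

n = 11, ΣRT = 6013, M = 546.636
Σ(x−M)² = 643442.55; s = √(643442.55/10) = 253.662
Cutoffs: 546.636 ± 2·253.662 → [39.3, 1054.0]
Outside: 1295 → excluded.
Retained (n=10): Σ = 4718, mean = 4718/10 = 471.800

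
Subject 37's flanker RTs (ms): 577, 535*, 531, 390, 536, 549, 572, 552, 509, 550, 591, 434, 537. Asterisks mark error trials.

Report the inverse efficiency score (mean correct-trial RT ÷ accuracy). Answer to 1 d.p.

571.3 ms

Correct trials (n=12): 577, 531, 390, 536, 549, 572, 552, 509, 550, 591, 434, 537
Mean correct RT = 6328/12 = 527.3333 ms
Proportion correct = 12/13
IES = 527.3333 / (12/13) = 571.278 ms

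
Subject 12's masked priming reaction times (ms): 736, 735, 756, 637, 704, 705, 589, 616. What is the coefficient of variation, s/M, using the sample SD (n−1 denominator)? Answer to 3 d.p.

n = 8, Σ = 5478, M = 684.7500
Σ(x−M)² = 27183.500; s = √(27183.500/7) = 62.3166
CV = 62.3166 / 684.7500 = 0.09101

0.091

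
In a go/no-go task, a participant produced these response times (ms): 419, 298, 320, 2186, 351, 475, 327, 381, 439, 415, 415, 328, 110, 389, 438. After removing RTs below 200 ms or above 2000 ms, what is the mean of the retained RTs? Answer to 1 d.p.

384.2 ms

Excluded: 110, 2186
Retained (n=13): Σ = 4995
Mean = 4995/13 = 384.2308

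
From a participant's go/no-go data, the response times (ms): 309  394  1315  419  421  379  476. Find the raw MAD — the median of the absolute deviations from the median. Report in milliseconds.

40 ms

Sorted: 309, 379, 394, 419, 421, 476, 1315 → median = 419
|x − 419|: 110, 25, 896, 0, 2, 40, 57
Sorted deviations: 0, 2, 25, 40, 57, 110, 896 → MAD = 40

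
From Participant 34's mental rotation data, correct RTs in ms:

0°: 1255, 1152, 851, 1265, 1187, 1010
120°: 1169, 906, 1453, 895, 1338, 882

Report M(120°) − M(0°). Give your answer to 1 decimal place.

-12.8 ms

M(0°) = 6720/6 = 1120.000
M(120°) = 6643/6 = 1107.167
Difference = 1107.167 − 1120.000 = -12.833 ms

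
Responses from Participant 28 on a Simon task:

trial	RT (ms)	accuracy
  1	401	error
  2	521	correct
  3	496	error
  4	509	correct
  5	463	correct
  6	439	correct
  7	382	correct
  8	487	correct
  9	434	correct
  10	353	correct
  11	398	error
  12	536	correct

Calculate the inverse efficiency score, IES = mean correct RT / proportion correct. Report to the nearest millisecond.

Correct trials (n=9): 521, 509, 463, 439, 382, 487, 434, 353, 536
Mean correct RT = 4124/9 = 458.2222 ms
Proportion correct = 9/12
IES = 458.2222 / (9/12) = 610.963 ms

611 ms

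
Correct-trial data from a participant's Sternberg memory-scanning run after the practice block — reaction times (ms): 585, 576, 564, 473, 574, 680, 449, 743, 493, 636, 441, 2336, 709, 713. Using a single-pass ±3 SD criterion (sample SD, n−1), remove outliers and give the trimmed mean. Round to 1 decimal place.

587.4 ms

n = 14, ΣRT = 9972, M = 712.286
Σ(x−M)² = 2968410.86; s = √(2968410.86/13) = 477.849
Cutoffs: 712.286 ± 3·477.849 → [-721.3, 2145.8]
Outside: 2336 → excluded.
Retained (n=13): Σ = 7636, mean = 7636/13 = 587.385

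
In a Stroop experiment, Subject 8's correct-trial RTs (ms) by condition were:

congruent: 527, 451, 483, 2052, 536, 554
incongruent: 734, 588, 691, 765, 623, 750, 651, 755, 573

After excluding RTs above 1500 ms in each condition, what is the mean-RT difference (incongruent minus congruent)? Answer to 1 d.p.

170.9 ms

congruent: exclude 2052
M(congruent) = 2551/5 = 510.200
M(incongruent) = 6130/9 = 681.111
Difference = 681.111 − 510.200 = 170.911 ms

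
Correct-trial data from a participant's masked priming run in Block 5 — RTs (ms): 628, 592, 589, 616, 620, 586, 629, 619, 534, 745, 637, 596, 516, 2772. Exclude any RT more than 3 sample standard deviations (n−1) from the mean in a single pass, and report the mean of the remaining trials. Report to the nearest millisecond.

608 ms

n = 14, ΣRT = 10679, M = 762.786
Σ(x−M)² = 4383440.36; s = √(4383440.36/13) = 580.679
Cutoffs: 762.786 ± 3·580.679 → [-979.3, 2504.8]
Outside: 2772 → excluded.
Retained (n=13): Σ = 7907, mean = 7907/13 = 608.231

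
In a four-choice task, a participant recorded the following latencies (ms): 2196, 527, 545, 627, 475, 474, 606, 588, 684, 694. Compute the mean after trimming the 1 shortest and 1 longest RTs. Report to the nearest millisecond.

Sorted: 474, 475, 527, 545, 588, 606, 627, 684, 694, 2196
Drop lowest 1 (474) and highest 1 (2196)
Remaining (n=8): Σ = 4746, mean = 4746/8 = 593.250

593 ms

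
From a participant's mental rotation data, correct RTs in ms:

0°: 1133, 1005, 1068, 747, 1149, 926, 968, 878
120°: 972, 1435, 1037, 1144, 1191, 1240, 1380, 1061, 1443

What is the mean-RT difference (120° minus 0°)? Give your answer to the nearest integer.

227 ms

M(0°) = 7874/8 = 984.250
M(120°) = 10903/9 = 1211.444
Difference = 1211.444 − 984.250 = 227.194 ms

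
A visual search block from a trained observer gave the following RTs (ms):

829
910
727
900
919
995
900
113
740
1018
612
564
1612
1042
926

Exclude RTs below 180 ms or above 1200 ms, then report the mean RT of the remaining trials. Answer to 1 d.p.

Excluded: 113, 1612
Retained (n=13): Σ = 11082
Mean = 11082/13 = 852.4615

852.5 ms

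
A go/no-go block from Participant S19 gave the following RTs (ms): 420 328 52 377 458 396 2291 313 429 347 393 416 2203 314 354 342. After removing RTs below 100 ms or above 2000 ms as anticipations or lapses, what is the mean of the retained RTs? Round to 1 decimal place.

Excluded: 52, 2203, 2291
Retained (n=13): Σ = 4887
Mean = 4887/13 = 375.9231

375.9 ms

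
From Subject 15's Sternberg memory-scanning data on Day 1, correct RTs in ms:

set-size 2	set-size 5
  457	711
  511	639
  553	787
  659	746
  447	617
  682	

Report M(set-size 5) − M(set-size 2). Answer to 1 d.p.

148.5 ms

M(set-size 2) = 3309/6 = 551.500
M(set-size 5) = 3500/5 = 700.000
Difference = 700.000 − 551.500 = 148.500 ms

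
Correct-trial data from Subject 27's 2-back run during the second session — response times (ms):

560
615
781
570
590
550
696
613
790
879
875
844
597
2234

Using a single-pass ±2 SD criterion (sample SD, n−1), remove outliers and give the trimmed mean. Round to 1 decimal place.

689.2 ms

n = 14, ΣRT = 11194, M = 799.571
Σ(x−M)² = 2408935.43; s = √(2408935.43/13) = 430.468
Cutoffs: 799.571 ± 2·430.468 → [-61.4, 1660.5]
Outside: 2234 → excluded.
Retained (n=13): Σ = 8960, mean = 8960/13 = 689.231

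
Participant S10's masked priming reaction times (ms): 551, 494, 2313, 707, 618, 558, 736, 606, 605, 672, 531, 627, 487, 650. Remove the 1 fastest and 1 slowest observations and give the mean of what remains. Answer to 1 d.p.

Sorted: 487, 494, 531, 551, 558, 605, 606, 618, 627, 650, 672, 707, 736, 2313
Drop lowest 1 (487) and highest 1 (2313)
Remaining (n=12): Σ = 7355, mean = 7355/12 = 612.917

612.9 ms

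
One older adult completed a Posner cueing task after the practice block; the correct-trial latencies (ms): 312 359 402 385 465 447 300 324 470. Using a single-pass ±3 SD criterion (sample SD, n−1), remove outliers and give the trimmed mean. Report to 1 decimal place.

n = 9, ΣRT = 3464, M = 384.889
Σ(x−M)² = 34708.89; s = √(34708.89/8) = 65.868
Cutoffs: 384.889 ± 3·65.868 → [187.3, 582.5]
No RTs fall outside the cutoffs; all 9 retained. Mean = 3464/9 = 384.889

384.9 ms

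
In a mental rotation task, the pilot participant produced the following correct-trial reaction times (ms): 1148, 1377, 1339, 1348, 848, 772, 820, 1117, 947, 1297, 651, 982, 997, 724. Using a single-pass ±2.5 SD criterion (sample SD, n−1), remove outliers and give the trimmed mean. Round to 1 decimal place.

1026.2 ms

n = 14, ΣRT = 14367, M = 1026.214
Σ(x−M)² = 800942.36; s = √(800942.36/13) = 248.216
Cutoffs: 1026.214 ± 2.5·248.216 → [405.7, 1646.8]
No RTs fall outside the cutoffs; all 14 retained. Mean = 14367/14 = 1026.214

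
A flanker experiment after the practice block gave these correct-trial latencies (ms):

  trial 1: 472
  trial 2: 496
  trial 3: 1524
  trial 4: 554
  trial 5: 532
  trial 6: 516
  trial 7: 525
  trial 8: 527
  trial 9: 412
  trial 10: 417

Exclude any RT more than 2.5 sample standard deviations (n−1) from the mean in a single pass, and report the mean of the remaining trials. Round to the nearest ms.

n = 10, ΣRT = 5975, M = 597.500
Σ(x−M)² = 974496.50; s = √(974496.50/9) = 329.055
Cutoffs: 597.500 ± 2.5·329.055 → [-225.1, 1420.1]
Outside: 1524 → excluded.
Retained (n=9): Σ = 4451, mean = 4451/9 = 494.556

495 ms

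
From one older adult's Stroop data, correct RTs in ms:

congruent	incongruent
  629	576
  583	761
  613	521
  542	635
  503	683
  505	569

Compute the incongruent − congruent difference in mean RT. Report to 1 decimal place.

61.7 ms

M(congruent) = 3375/6 = 562.500
M(incongruent) = 3745/6 = 624.167
Difference = 624.167 − 562.500 = 61.667 ms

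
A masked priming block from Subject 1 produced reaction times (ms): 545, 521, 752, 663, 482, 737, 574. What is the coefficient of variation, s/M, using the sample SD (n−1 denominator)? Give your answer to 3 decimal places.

0.176

n = 7, Σ = 4274, M = 610.5714
Σ(x−M)² = 68925.714; s = √(68925.714/6) = 107.1803
CV = 107.1803 / 610.5714 = 0.17554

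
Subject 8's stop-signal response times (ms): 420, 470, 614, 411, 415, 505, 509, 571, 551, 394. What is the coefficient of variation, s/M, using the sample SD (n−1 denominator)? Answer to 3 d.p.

0.157

n = 10, Σ = 4860, M = 486.0000
Σ(x−M)² = 52466.000; s = √(52466.000/9) = 76.3515
CV = 76.3515 / 486.0000 = 0.15710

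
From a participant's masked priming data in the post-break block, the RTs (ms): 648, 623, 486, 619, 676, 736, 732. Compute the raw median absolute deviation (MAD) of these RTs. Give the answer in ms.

Sorted: 486, 619, 623, 648, 676, 732, 736 → median = 648
|x − 648|: 0, 25, 162, 29, 28, 88, 84
Sorted deviations: 0, 25, 28, 29, 84, 88, 162 → MAD = 29

29 ms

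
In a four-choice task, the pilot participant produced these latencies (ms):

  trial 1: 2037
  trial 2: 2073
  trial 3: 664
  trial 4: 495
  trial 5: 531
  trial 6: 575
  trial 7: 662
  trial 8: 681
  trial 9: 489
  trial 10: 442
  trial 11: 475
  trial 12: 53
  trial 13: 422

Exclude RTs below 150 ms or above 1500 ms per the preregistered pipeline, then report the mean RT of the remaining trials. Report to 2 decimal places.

543.60 ms

Excluded: 53, 2037, 2073
Retained (n=10): Σ = 5436
Mean = 5436/10 = 543.6000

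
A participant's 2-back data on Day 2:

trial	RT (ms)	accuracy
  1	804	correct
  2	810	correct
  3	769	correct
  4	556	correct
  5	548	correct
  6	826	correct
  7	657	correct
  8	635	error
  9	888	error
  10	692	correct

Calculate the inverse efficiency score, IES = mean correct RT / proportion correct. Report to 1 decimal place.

Correct trials (n=8): 804, 810, 769, 556, 548, 826, 657, 692
Mean correct RT = 5662/8 = 707.7500 ms
Proportion correct = 8/10
IES = 707.7500 / (8/10) = 884.688 ms

884.7 ms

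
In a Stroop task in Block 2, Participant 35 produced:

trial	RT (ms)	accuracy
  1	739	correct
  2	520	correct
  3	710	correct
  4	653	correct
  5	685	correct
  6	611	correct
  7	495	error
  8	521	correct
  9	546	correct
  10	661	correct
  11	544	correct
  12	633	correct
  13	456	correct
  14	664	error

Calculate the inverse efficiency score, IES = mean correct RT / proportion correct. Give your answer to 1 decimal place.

Correct trials (n=12): 739, 520, 710, 653, 685, 611, 521, 546, 661, 544, 633, 456
Mean correct RT = 7279/12 = 606.5833 ms
Proportion correct = 12/14
IES = 606.5833 / (12/14) = 707.681 ms

707.7 ms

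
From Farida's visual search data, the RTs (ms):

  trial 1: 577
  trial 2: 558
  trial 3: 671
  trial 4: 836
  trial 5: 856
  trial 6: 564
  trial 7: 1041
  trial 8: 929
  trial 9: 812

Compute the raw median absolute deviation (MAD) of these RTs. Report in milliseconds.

Sorted: 558, 564, 577, 671, 812, 836, 856, 929, 1041 → median = 812
|x − 812|: 235, 254, 141, 24, 44, 248, 229, 117, 0
Sorted deviations: 0, 24, 44, 117, 141, 229, 235, 248, 254 → MAD = 141

141 ms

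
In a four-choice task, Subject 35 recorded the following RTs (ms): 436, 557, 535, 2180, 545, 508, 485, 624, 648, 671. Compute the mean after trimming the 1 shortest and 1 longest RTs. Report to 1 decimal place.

Sorted: 436, 485, 508, 535, 545, 557, 624, 648, 671, 2180
Drop lowest 1 (436) and highest 1 (2180)
Remaining (n=8): Σ = 4573, mean = 4573/8 = 571.625

571.6 ms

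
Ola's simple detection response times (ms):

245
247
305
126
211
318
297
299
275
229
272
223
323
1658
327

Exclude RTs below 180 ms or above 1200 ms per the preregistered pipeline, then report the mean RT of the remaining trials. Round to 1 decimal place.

Excluded: 126, 1658
Retained (n=13): Σ = 3571
Mean = 3571/13 = 274.6923

274.7 ms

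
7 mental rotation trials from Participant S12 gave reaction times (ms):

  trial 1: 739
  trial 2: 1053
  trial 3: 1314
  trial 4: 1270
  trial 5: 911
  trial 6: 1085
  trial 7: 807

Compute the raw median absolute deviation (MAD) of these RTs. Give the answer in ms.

217 ms

Sorted: 739, 807, 911, 1053, 1085, 1270, 1314 → median = 1053
|x − 1053|: 314, 0, 261, 217, 142, 32, 246
Sorted deviations: 0, 32, 142, 217, 246, 261, 314 → MAD = 217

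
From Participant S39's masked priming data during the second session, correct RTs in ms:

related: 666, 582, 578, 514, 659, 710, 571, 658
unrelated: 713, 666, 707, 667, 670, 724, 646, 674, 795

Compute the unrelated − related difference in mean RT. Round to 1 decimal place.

78.5 ms

M(related) = 4938/8 = 617.250
M(unrelated) = 6262/9 = 695.778
Difference = 695.778 − 617.250 = 78.528 ms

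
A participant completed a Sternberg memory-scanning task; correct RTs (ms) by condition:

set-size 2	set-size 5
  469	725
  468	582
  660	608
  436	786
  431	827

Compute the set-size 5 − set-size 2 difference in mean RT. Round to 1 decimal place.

M(set-size 2) = 2464/5 = 492.800
M(set-size 5) = 3528/5 = 705.600
Difference = 705.600 − 492.800 = 212.800 ms

212.8 ms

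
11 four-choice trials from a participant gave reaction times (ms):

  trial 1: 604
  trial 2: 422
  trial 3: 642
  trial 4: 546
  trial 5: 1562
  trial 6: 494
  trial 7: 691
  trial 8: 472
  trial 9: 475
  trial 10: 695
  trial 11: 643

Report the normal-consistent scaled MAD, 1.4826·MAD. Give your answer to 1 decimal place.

Sorted: 422, 472, 475, 494, 546, 604, 642, 643, 691, 695, 1562 → median = 604
|x − 604| sorted: 0, 38, 39, 58, 87, 91, 110, 129, 132, 182, 958 → MAD = 91
Robust SD ≈ 1.4826 × 91 = 134.917

134.9 ms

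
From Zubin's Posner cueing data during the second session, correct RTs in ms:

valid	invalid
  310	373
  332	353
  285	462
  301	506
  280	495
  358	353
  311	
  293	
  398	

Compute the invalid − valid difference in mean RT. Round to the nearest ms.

M(valid) = 2868/9 = 318.667
M(invalid) = 2542/6 = 423.667
Difference = 423.667 − 318.667 = 105.000 ms

105 ms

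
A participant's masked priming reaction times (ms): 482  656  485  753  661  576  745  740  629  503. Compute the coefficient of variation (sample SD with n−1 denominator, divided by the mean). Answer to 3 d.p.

0.172

n = 10, Σ = 6230, M = 623.0000
Σ(x−M)² = 103576.000; s = √(103576.000/9) = 107.2774
CV = 107.2774 / 623.0000 = 0.17219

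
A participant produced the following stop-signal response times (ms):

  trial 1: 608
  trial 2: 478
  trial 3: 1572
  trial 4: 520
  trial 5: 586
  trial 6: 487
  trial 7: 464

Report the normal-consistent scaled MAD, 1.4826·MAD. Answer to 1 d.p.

83.0 ms

Sorted: 464, 478, 487, 520, 586, 608, 1572 → median = 520
|x − 520| sorted: 0, 33, 42, 56, 66, 88, 1052 → MAD = 56
Robust SD ≈ 1.4826 × 56 = 83.026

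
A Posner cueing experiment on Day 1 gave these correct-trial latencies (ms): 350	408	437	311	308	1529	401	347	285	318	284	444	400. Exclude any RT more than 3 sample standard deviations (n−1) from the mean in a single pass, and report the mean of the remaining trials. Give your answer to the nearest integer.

n = 13, ΣRT = 5822, M = 447.846
Σ(x−M)² = 1303349.69; s = √(1303349.69/12) = 329.564
Cutoffs: 447.846 ± 3·329.564 → [-540.8, 1436.5]
Outside: 1529 → excluded.
Retained (n=12): Σ = 4293, mean = 4293/12 = 357.750

358 ms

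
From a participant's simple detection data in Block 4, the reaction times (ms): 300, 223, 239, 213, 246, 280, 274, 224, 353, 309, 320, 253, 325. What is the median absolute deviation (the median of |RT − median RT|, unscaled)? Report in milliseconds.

Sorted: 213, 223, 224, 239, 246, 253, 274, 280, 300, 309, 320, 325, 353 → median = 274
|x − 274|: 26, 51, 35, 61, 28, 6, 0, 50, 79, 35, 46, 21, 51
Sorted deviations: 0, 6, 21, 26, 28, 35, 35, 46, 50, 51, 51, 61, 79 → MAD = 35

35 ms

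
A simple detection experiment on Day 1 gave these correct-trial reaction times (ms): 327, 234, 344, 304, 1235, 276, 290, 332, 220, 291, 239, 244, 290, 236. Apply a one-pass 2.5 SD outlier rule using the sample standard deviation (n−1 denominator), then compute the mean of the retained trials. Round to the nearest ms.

279 ms

n = 14, ΣRT = 4862, M = 347.286
Σ(x−M)² = 869192.86; s = √(869192.86/13) = 258.575
Cutoffs: 347.286 ± 2.5·258.575 → [-299.2, 993.7]
Outside: 1235 → excluded.
Retained (n=13): Σ = 3627, mean = 3627/13 = 279.000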